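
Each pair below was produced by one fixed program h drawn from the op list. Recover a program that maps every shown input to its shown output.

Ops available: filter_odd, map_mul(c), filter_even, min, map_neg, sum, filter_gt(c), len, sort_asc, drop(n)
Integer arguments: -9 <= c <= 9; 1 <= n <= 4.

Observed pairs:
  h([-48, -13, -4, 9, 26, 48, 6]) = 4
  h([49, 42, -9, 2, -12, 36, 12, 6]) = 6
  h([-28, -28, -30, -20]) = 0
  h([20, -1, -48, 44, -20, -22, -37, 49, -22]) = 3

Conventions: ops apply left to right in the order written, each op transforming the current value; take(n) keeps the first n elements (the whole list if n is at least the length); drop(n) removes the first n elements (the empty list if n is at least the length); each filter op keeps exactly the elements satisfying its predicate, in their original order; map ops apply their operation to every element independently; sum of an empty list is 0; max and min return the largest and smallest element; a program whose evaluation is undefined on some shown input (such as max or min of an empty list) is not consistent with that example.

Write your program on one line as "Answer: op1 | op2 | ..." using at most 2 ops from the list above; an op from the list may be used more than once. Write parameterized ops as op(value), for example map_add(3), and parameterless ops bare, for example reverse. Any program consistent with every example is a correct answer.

filter_gt(1) | len

Check, running the answer program on each example:
  [-48, -13, -4, 9, 26, 48, 6] -> [9, 26, 48, 6] -> 4
  [49, 42, -9, 2, -12, 36, 12, 6] -> [49, 42, 2, 36, 12, 6] -> 6
  [-28, -28, -30, -20] -> [] -> 0
  [20, -1, -48, 44, -20, -22, -37, 49, -22] -> [20, 44, 49] -> 3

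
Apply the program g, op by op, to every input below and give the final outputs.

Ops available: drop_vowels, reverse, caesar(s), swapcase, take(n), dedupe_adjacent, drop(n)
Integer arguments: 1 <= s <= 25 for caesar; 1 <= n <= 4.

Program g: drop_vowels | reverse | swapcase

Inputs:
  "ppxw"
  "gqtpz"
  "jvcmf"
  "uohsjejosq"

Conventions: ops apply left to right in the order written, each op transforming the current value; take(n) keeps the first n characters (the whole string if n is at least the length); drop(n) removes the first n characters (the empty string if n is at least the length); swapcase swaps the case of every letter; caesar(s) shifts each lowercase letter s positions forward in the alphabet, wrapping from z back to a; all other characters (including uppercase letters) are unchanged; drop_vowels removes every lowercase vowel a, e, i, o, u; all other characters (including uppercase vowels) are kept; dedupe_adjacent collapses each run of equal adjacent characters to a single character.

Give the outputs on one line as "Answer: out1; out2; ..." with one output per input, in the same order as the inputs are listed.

Execution, op by op:
  "ppxw" -> "ppxw" -> "wxpp" -> "WXPP"
  "gqtpz" -> "gqtpz" -> "zptqg" -> "ZPTQG"
  "jvcmf" -> "jvcmf" -> "fmcvj" -> "FMCVJ"
  "uohsjejosq" -> "hsjjsq" -> "qsjjsh" -> "QSJJSH"

"WXPP"; "ZPTQG"; "FMCVJ"; "QSJJSH"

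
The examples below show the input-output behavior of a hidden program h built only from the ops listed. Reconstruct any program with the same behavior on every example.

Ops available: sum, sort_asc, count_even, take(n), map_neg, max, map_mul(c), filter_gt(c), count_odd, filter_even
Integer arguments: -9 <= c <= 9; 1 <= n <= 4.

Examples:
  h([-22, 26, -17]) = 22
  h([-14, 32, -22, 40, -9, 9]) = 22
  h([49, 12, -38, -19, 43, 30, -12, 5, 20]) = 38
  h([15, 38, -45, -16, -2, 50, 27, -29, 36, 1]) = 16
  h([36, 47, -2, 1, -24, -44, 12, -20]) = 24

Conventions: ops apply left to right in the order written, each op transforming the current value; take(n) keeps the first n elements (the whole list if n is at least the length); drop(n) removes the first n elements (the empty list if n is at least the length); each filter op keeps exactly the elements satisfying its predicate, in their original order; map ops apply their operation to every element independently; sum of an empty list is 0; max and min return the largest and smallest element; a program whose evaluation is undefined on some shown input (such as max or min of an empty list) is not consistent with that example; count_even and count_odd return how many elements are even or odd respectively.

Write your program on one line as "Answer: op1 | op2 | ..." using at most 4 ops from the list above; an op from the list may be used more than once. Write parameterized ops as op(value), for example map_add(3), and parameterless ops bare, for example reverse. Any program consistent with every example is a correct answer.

map_neg | filter_even | take(3) | max

Check, running the answer program on each example:
  [-22, 26, -17] -> [22, -26, 17] -> [22, -26] -> [22, -26] -> 22
  [-14, 32, -22, 40, -9, 9] -> [14, -32, 22, -40, 9, -9] -> [14, -32, 22, -40] -> [14, -32, 22] -> 22
  [49, 12, -38, -19, 43, 30, -12, 5, 20] -> [-49, -12, 38, 19, -43, -30, 12, -5, -20] -> [-12, 38, -30, 12, -20] -> [-12, 38, -30] -> 38
  [15, 38, -45, -16, -2, 50, 27, -29, 36, 1] -> [-15, -38, 45, 16, 2, -50, -27, 29, -36, -1] -> [-38, 16, 2, -50, -36] -> [-38, 16, 2] -> 16
  [36, 47, -2, 1, -24, -44, 12, -20] -> [-36, -47, 2, -1, 24, 44, -12, 20] -> [-36, 2, 24, 44, -12, 20] -> [-36, 2, 24] -> 24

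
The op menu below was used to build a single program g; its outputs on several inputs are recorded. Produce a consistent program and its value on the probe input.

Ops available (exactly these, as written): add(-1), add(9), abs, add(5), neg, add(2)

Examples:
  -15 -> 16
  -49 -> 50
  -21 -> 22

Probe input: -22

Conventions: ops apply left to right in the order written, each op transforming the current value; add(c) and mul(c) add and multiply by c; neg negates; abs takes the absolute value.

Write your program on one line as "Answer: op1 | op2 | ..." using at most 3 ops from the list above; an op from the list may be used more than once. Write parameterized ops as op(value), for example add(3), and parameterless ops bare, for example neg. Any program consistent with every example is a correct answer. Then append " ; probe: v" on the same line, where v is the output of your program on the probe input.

neg | add(-1) | add(2) ; probe: 23

Check, running the answer program on each example:
  -15 -> 15 -> 14 -> 16
  -49 -> 49 -> 48 -> 50
  -21 -> 21 -> 20 -> 22
  probe: -22 -> 22 -> 21 -> 23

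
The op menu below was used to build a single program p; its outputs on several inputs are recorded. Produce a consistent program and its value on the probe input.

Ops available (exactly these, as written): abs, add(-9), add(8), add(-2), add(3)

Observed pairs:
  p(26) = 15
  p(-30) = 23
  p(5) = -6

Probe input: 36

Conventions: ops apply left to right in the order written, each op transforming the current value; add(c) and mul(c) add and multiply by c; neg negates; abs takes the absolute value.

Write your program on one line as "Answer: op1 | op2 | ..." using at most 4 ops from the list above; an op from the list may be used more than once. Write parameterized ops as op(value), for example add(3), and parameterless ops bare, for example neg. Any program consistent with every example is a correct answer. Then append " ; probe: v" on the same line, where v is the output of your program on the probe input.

add(-2) | abs | add(-9) ; probe: 25

Check, running the answer program on each example:
  26 -> 24 -> 24 -> 15
  -30 -> -32 -> 32 -> 23
  5 -> 3 -> 3 -> -6
  probe: 36 -> 34 -> 34 -> 25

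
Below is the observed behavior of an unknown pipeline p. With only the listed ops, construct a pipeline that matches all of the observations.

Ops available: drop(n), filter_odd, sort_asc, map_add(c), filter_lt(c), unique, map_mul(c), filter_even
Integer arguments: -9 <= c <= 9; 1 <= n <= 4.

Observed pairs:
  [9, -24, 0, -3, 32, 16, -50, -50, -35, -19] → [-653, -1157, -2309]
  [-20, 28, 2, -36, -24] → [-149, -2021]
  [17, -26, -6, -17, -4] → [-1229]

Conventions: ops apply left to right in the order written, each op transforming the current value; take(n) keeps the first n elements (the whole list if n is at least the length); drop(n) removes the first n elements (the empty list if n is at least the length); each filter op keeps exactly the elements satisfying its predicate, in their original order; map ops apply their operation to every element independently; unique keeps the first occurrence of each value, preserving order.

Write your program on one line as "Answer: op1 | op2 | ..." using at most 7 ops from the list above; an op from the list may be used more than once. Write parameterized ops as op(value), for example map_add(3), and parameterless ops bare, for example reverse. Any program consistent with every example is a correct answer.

sort_asc | map_mul(-9) | map_mul(8) | map_add(-5) | unique | filter_lt(-5)

Check, running the answer program on each example:
  [9, -24, 0, -3, 32, 16, -50, -50, -35, -19] -> [-50, -50, -35, -24, -19, -3, 0, 9, 16, 32] -> [450, 450, 315, 216, 171, 27, 0, -81, -144, -288] -> [3600, 3600, 2520, 1728, 1368, 216, 0, -648, -1152, -2304] -> [3595, 3595, 2515, 1723, 1363, 211, -5, -653, -1157, -2309] -> [3595, 2515, 1723, 1363, 211, -5, -653, -1157, -2309] -> [-653, -1157, -2309]
  [-20, 28, 2, -36, -24] -> [-36, -24, -20, 2, 28] -> [324, 216, 180, -18, -252] -> [2592, 1728, 1440, -144, -2016] -> [2587, 1723, 1435, -149, -2021] -> [2587, 1723, 1435, -149, -2021] -> [-149, -2021]
  [17, -26, -6, -17, -4] -> [-26, -17, -6, -4, 17] -> [234, 153, 54, 36, -153] -> [1872, 1224, 432, 288, -1224] -> [1867, 1219, 427, 283, -1229] -> [1867, 1219, 427, 283, -1229] -> [-1229]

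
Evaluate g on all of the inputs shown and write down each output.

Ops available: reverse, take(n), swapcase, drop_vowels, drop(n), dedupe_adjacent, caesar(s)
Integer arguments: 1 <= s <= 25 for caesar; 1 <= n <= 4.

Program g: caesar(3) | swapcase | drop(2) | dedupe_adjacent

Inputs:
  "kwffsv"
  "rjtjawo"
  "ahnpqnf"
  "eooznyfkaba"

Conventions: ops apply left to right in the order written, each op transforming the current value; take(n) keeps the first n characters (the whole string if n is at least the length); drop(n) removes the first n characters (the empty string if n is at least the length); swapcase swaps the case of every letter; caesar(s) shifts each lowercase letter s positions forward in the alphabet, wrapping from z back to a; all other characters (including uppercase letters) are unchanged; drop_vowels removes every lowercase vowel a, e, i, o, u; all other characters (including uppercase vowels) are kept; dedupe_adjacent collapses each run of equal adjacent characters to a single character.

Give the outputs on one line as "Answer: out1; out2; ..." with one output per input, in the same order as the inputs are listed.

Execution, op by op:
  "kwffsv" -> "nziivy" -> "NZIIVY" -> "IIVY" -> "IVY"
  "rjtjawo" -> "umwmdzr" -> "UMWMDZR" -> "WMDZR" -> "WMDZR"
  "ahnpqnf" -> "dkqstqi" -> "DKQSTQI" -> "QSTQI" -> "QSTQI"
  "eooznyfkaba" -> "hrrcqbinded" -> "HRRCQBINDED" -> "RCQBINDED" -> "RCQBINDED"

"IVY"; "WMDZR"; "QSTQI"; "RCQBINDED"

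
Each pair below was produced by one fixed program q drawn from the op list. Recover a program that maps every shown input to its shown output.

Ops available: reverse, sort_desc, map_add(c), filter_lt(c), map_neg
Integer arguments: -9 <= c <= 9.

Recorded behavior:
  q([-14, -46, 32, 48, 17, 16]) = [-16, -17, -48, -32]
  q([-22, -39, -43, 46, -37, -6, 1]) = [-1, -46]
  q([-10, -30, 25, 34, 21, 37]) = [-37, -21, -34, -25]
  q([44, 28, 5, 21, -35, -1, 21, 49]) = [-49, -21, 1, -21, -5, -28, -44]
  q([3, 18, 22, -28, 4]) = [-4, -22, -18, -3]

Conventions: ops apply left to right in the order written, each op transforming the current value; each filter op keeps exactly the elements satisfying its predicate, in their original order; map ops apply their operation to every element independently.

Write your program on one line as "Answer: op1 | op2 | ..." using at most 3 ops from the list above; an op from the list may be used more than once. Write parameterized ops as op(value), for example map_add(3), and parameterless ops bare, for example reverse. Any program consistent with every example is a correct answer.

reverse | map_neg | filter_lt(4)

Check, running the answer program on each example:
  [-14, -46, 32, 48, 17, 16] -> [16, 17, 48, 32, -46, -14] -> [-16, -17, -48, -32, 46, 14] -> [-16, -17, -48, -32]
  [-22, -39, -43, 46, -37, -6, 1] -> [1, -6, -37, 46, -43, -39, -22] -> [-1, 6, 37, -46, 43, 39, 22] -> [-1, -46]
  [-10, -30, 25, 34, 21, 37] -> [37, 21, 34, 25, -30, -10] -> [-37, -21, -34, -25, 30, 10] -> [-37, -21, -34, -25]
  [44, 28, 5, 21, -35, -1, 21, 49] -> [49, 21, -1, -35, 21, 5, 28, 44] -> [-49, -21, 1, 35, -21, -5, -28, -44] -> [-49, -21, 1, -21, -5, -28, -44]
  [3, 18, 22, -28, 4] -> [4, -28, 22, 18, 3] -> [-4, 28, -22, -18, -3] -> [-4, -22, -18, -3]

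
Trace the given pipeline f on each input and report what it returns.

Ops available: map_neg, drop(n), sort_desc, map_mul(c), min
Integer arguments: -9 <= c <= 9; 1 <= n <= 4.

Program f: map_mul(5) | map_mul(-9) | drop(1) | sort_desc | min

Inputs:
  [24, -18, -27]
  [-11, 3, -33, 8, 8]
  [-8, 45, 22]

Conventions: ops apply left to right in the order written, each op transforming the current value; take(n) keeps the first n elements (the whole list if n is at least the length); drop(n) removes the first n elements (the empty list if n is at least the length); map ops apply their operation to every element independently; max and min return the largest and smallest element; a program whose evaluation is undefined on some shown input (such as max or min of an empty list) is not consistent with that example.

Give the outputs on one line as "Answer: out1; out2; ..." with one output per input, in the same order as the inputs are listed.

810; -360; -2025

Execution, op by op:
  [24, -18, -27] -> [120, -90, -135] -> [-1080, 810, 1215] -> [810, 1215] -> [1215, 810] -> 810
  [-11, 3, -33, 8, 8] -> [-55, 15, -165, 40, 40] -> [495, -135, 1485, -360, -360] -> [-135, 1485, -360, -360] -> [1485, -135, -360, -360] -> -360
  [-8, 45, 22] -> [-40, 225, 110] -> [360, -2025, -990] -> [-2025, -990] -> [-990, -2025] -> -2025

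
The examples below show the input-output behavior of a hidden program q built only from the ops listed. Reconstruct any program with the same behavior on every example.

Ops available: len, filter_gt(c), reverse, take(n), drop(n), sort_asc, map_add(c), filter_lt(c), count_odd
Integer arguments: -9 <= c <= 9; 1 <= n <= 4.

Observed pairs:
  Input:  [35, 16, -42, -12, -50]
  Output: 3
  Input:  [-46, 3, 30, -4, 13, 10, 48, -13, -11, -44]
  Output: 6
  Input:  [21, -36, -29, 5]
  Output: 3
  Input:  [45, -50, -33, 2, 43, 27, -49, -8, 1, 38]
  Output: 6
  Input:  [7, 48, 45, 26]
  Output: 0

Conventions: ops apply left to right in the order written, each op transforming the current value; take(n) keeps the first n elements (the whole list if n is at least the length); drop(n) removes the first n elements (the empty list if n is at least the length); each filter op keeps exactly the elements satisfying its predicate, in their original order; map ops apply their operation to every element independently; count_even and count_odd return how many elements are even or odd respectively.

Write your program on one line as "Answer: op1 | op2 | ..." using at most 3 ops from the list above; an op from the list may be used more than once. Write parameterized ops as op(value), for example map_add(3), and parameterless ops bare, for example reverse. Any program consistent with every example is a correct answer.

filter_lt(7) | sort_asc | len

Check, running the answer program on each example:
  [35, 16, -42, -12, -50] -> [-42, -12, -50] -> [-50, -42, -12] -> 3
  [-46, 3, 30, -4, 13, 10, 48, -13, -11, -44] -> [-46, 3, -4, -13, -11, -44] -> [-46, -44, -13, -11, -4, 3] -> 6
  [21, -36, -29, 5] -> [-36, -29, 5] -> [-36, -29, 5] -> 3
  [45, -50, -33, 2, 43, 27, -49, -8, 1, 38] -> [-50, -33, 2, -49, -8, 1] -> [-50, -49, -33, -8, 1, 2] -> 6
  [7, 48, 45, 26] -> [] -> [] -> 0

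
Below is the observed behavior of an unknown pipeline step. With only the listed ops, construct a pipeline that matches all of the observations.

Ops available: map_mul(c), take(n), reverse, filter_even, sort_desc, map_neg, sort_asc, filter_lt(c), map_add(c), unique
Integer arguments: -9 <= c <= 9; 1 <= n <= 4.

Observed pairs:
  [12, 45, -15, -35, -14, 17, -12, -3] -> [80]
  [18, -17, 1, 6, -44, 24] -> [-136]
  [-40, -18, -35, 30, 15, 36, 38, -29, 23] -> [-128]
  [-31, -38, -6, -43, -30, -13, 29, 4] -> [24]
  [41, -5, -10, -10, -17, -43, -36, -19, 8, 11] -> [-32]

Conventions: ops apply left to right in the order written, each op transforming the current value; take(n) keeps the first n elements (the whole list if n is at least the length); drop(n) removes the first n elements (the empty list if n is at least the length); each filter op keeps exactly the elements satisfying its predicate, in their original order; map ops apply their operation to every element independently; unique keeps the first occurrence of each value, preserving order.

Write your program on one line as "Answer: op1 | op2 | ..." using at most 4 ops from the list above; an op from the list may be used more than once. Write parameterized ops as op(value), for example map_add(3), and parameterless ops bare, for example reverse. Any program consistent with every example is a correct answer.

map_add(-7) | map_mul(-8) | reverse | take(1)

Check, running the answer program on each example:
  [12, 45, -15, -35, -14, 17, -12, -3] -> [5, 38, -22, -42, -21, 10, -19, -10] -> [-40, -304, 176, 336, 168, -80, 152, 80] -> [80, 152, -80, 168, 336, 176, -304, -40] -> [80]
  [18, -17, 1, 6, -44, 24] -> [11, -24, -6, -1, -51, 17] -> [-88, 192, 48, 8, 408, -136] -> [-136, 408, 8, 48, 192, -88] -> [-136]
  [-40, -18, -35, 30, 15, 36, 38, -29, 23] -> [-47, -25, -42, 23, 8, 29, 31, -36, 16] -> [376, 200, 336, -184, -64, -232, -248, 288, -128] -> [-128, 288, -248, -232, -64, -184, 336, 200, 376] -> [-128]
  [-31, -38, -6, -43, -30, -13, 29, 4] -> [-38, -45, -13, -50, -37, -20, 22, -3] -> [304, 360, 104, 400, 296, 160, -176, 24] -> [24, -176, 160, 296, 400, 104, 360, 304] -> [24]
  [41, -5, -10, -10, -17, -43, -36, -19, 8, 11] -> [34, -12, -17, -17, -24, -50, -43, -26, 1, 4] -> [-272, 96, 136, 136, 192, 400, 344, 208, -8, -32] -> [-32, -8, 208, 344, 400, 192, 136, 136, 96, -272] -> [-32]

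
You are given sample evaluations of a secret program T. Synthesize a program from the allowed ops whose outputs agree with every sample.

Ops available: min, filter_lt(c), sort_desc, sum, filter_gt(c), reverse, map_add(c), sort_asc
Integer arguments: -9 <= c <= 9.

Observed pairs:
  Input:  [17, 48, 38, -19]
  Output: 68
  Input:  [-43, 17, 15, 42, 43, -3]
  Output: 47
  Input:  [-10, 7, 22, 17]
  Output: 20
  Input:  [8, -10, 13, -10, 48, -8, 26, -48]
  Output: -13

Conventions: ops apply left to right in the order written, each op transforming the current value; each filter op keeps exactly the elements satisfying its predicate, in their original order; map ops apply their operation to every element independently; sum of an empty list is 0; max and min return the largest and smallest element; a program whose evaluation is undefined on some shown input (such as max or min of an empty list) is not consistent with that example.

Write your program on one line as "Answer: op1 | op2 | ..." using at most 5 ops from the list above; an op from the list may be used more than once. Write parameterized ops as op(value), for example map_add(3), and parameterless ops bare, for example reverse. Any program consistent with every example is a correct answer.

reverse | map_add(3) | map_add(-7) | reverse | sum

Check, running the answer program on each example:
  [17, 48, 38, -19] -> [-19, 38, 48, 17] -> [-16, 41, 51, 20] -> [-23, 34, 44, 13] -> [13, 44, 34, -23] -> 68
  [-43, 17, 15, 42, 43, -3] -> [-3, 43, 42, 15, 17, -43] -> [0, 46, 45, 18, 20, -40] -> [-7, 39, 38, 11, 13, -47] -> [-47, 13, 11, 38, 39, -7] -> 47
  [-10, 7, 22, 17] -> [17, 22, 7, -10] -> [20, 25, 10, -7] -> [13, 18, 3, -14] -> [-14, 3, 18, 13] -> 20
  [8, -10, 13, -10, 48, -8, 26, -48] -> [-48, 26, -8, 48, -10, 13, -10, 8] -> [-45, 29, -5, 51, -7, 16, -7, 11] -> [-52, 22, -12, 44, -14, 9, -14, 4] -> [4, -14, 9, -14, 44, -12, 22, -52] -> -13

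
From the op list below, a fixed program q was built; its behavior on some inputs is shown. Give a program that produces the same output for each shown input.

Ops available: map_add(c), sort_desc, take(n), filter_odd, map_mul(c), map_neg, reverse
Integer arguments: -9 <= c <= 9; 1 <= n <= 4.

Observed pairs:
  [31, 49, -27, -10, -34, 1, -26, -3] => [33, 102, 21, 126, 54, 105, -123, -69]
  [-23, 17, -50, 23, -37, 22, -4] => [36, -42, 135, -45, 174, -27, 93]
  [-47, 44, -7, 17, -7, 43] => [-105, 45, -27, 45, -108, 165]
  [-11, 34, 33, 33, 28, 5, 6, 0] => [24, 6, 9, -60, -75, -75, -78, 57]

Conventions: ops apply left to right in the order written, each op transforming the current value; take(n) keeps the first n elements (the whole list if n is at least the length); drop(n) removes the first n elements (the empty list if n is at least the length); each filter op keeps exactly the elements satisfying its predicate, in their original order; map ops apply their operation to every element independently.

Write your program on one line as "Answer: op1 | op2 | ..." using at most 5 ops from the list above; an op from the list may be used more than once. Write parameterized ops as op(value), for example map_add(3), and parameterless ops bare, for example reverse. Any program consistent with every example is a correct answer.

map_neg | map_add(8) | reverse | map_mul(3)

Check, running the answer program on each example:
  [31, 49, -27, -10, -34, 1, -26, -3] -> [-31, -49, 27, 10, 34, -1, 26, 3] -> [-23, -41, 35, 18, 42, 7, 34, 11] -> [11, 34, 7, 42, 18, 35, -41, -23] -> [33, 102, 21, 126, 54, 105, -123, -69]
  [-23, 17, -50, 23, -37, 22, -4] -> [23, -17, 50, -23, 37, -22, 4] -> [31, -9, 58, -15, 45, -14, 12] -> [12, -14, 45, -15, 58, -9, 31] -> [36, -42, 135, -45, 174, -27, 93]
  [-47, 44, -7, 17, -7, 43] -> [47, -44, 7, -17, 7, -43] -> [55, -36, 15, -9, 15, -35] -> [-35, 15, -9, 15, -36, 55] -> [-105, 45, -27, 45, -108, 165]
  [-11, 34, 33, 33, 28, 5, 6, 0] -> [11, -34, -33, -33, -28, -5, -6, 0] -> [19, -26, -25, -25, -20, 3, 2, 8] -> [8, 2, 3, -20, -25, -25, -26, 19] -> [24, 6, 9, -60, -75, -75, -78, 57]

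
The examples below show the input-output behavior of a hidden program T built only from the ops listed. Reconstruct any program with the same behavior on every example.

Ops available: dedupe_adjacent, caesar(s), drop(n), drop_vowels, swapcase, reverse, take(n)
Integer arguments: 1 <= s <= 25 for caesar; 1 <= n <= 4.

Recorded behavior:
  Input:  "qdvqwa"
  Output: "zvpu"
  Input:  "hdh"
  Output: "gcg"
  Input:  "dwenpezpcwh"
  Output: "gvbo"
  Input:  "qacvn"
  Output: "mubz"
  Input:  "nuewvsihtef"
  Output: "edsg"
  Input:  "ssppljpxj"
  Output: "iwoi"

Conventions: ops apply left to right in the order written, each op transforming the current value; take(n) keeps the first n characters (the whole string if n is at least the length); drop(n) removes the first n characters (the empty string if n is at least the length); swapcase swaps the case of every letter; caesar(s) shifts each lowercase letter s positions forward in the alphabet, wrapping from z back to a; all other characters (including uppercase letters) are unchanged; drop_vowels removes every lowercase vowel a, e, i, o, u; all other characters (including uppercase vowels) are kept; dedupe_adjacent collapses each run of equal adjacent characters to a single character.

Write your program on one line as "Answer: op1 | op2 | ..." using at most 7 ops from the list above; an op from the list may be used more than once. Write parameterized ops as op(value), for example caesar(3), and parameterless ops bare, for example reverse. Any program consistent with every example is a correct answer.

swapcase | dedupe_adjacent | swapcase | reverse | caesar(25) | take(4)

Check, running the answer program on each example:
  "qdvqwa" -> "QDVQWA" -> "QDVQWA" -> "qdvqwa" -> "awqvdq" -> "zvpucp" -> "zvpu"
  "hdh" -> "HDH" -> "HDH" -> "hdh" -> "hdh" -> "gcg" -> "gcg"
  "dwenpezpcwh" -> "DWENPEZPCWH" -> "DWENPEZPCWH" -> "dwenpezpcwh" -> "hwcpzepnewd" -> "gvboydomdvc" -> "gvbo"
  "qacvn" -> "QACVN" -> "QACVN" -> "qacvn" -> "nvcaq" -> "mubzp" -> "mubz"
  "nuewvsihtef" -> "NUEWVSIHTEF" -> "NUEWVSIHTEF" -> "nuewvsihtef" -> "fethisvweun" -> "edsghruvdtm" -> "edsg"
  "ssppljpxj" -> "SSPPLJPXJ" -> "SPLJPXJ" -> "spljpxj" -> "jxpjlps" -> "iwoikor" -> "iwoi"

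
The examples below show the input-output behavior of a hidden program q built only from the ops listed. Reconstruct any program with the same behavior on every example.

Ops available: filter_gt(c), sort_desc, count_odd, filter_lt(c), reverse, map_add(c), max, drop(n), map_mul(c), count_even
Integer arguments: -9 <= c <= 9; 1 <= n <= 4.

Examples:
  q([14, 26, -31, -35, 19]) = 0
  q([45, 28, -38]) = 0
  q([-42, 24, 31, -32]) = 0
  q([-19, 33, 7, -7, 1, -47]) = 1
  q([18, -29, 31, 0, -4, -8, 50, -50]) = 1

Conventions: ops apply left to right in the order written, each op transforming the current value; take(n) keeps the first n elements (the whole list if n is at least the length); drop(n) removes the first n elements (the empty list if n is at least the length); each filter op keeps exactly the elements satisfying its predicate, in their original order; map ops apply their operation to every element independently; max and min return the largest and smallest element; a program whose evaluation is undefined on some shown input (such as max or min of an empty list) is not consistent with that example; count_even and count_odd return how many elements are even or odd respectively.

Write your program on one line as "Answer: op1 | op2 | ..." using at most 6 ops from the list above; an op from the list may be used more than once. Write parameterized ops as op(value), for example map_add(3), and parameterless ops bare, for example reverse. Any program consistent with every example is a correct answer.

drop(1) | sort_desc | reverse | drop(4) | map_add(3) | count_even

Check, running the answer program on each example:
  [14, 26, -31, -35, 19] -> [26, -31, -35, 19] -> [26, 19, -31, -35] -> [-35, -31, 19, 26] -> [] -> [] -> 0
  [45, 28, -38] -> [28, -38] -> [28, -38] -> [-38, 28] -> [] -> [] -> 0
  [-42, 24, 31, -32] -> [24, 31, -32] -> [31, 24, -32] -> [-32, 24, 31] -> [] -> [] -> 0
  [-19, 33, 7, -7, 1, -47] -> [33, 7, -7, 1, -47] -> [33, 7, 1, -7, -47] -> [-47, -7, 1, 7, 33] -> [33] -> [36] -> 1
  [18, -29, 31, 0, -4, -8, 50, -50] -> [-29, 31, 0, -4, -8, 50, -50] -> [50, 31, 0, -4, -8, -29, -50] -> [-50, -29, -8, -4, 0, 31, 50] -> [0, 31, 50] -> [3, 34, 53] -> 1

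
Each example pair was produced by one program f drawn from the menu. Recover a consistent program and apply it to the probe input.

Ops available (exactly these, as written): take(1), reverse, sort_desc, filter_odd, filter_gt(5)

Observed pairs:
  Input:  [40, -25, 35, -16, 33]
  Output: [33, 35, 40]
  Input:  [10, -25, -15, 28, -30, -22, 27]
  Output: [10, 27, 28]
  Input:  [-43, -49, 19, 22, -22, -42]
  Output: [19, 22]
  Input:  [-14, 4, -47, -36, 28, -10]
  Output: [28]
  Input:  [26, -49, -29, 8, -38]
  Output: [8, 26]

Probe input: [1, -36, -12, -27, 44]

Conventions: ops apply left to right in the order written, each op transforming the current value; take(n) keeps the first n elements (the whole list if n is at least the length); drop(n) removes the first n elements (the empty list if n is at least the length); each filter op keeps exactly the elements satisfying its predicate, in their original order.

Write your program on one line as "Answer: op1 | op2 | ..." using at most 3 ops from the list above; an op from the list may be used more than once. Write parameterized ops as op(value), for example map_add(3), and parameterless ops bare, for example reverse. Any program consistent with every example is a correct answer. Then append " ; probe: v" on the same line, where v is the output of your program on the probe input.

sort_desc | filter_gt(5) | reverse ; probe: [44]

Check, running the answer program on each example:
  [40, -25, 35, -16, 33] -> [40, 35, 33, -16, -25] -> [40, 35, 33] -> [33, 35, 40]
  [10, -25, -15, 28, -30, -22, 27] -> [28, 27, 10, -15, -22, -25, -30] -> [28, 27, 10] -> [10, 27, 28]
  [-43, -49, 19, 22, -22, -42] -> [22, 19, -22, -42, -43, -49] -> [22, 19] -> [19, 22]
  [-14, 4, -47, -36, 28, -10] -> [28, 4, -10, -14, -36, -47] -> [28] -> [28]
  [26, -49, -29, 8, -38] -> [26, 8, -29, -38, -49] -> [26, 8] -> [8, 26]
  probe: [1, -36, -12, -27, 44] -> [44, 1, -12, -27, -36] -> [44] -> [44]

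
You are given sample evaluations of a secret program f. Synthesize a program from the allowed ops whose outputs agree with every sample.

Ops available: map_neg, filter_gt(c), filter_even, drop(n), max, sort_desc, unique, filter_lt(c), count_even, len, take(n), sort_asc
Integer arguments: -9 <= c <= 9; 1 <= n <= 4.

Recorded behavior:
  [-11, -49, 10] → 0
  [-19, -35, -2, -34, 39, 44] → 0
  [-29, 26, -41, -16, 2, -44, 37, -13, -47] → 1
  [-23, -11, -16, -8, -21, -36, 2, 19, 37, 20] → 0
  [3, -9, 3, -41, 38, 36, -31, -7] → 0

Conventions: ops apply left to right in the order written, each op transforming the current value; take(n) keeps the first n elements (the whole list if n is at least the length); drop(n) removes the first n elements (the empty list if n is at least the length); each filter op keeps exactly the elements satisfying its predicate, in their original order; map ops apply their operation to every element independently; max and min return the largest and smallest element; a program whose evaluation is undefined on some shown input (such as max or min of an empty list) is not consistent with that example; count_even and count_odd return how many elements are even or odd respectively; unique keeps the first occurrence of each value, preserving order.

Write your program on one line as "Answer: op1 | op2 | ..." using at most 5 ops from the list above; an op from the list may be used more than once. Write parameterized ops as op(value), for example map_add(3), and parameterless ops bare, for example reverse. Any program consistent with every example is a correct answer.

map_neg | take(2) | filter_even | count_even

Check, running the answer program on each example:
  [-11, -49, 10] -> [11, 49, -10] -> [11, 49] -> [] -> 0
  [-19, -35, -2, -34, 39, 44] -> [19, 35, 2, 34, -39, -44] -> [19, 35] -> [] -> 0
  [-29, 26, -41, -16, 2, -44, 37, -13, -47] -> [29, -26, 41, 16, -2, 44, -37, 13, 47] -> [29, -26] -> [-26] -> 1
  [-23, -11, -16, -8, -21, -36, 2, 19, 37, 20] -> [23, 11, 16, 8, 21, 36, -2, -19, -37, -20] -> [23, 11] -> [] -> 0
  [3, -9, 3, -41, 38, 36, -31, -7] -> [-3, 9, -3, 41, -38, -36, 31, 7] -> [-3, 9] -> [] -> 0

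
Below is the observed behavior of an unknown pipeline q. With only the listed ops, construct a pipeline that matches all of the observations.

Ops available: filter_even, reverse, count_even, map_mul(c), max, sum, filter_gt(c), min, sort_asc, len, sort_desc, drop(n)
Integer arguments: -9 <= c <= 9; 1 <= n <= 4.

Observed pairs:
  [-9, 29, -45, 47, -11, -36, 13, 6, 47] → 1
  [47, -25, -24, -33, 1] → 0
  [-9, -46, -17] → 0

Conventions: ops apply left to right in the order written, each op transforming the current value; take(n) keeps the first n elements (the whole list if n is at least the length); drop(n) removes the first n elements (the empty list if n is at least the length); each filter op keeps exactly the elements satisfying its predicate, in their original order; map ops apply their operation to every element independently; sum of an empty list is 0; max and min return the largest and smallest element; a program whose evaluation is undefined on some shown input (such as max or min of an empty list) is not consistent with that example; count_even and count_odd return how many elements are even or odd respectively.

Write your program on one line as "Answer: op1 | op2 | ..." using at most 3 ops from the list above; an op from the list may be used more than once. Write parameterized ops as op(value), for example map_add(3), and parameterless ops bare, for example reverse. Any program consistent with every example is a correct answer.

filter_gt(-3) | count_even

Check, running the answer program on each example:
  [-9, 29, -45, 47, -11, -36, 13, 6, 47] -> [29, 47, 13, 6, 47] -> 1
  [47, -25, -24, -33, 1] -> [47, 1] -> 0
  [-9, -46, -17] -> [] -> 0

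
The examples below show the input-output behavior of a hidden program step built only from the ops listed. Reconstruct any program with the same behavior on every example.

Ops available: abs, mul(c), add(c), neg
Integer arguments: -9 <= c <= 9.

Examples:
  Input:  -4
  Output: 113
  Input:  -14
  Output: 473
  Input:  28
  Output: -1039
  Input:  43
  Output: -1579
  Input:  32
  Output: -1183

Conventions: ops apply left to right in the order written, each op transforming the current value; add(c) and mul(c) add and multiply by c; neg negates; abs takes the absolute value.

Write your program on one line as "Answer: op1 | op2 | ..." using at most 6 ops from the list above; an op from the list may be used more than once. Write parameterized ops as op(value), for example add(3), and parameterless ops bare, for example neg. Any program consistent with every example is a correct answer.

mul(-6) | add(-3) | mul(6) | add(-8) | add(-5)

Check, running the answer program on each example:
  -4 -> 24 -> 21 -> 126 -> 118 -> 113
  -14 -> 84 -> 81 -> 486 -> 478 -> 473
  28 -> -168 -> -171 -> -1026 -> -1034 -> -1039
  43 -> -258 -> -261 -> -1566 -> -1574 -> -1579
  32 -> -192 -> -195 -> -1170 -> -1178 -> -1183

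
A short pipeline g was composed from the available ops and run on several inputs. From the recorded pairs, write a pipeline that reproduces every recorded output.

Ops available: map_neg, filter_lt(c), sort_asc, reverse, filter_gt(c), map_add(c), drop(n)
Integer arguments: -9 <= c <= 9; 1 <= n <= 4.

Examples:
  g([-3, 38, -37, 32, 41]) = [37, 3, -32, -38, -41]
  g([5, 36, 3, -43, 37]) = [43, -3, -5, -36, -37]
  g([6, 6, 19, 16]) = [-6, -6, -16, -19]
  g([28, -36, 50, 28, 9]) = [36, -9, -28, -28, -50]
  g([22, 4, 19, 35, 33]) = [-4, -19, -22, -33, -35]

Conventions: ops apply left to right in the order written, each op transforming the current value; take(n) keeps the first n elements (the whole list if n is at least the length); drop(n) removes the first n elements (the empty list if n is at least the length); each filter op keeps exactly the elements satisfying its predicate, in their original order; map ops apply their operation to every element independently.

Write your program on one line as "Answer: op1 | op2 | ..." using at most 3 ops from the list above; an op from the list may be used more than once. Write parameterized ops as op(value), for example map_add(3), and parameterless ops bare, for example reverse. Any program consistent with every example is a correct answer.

map_neg | sort_asc | reverse

Check, running the answer program on each example:
  [-3, 38, -37, 32, 41] -> [3, -38, 37, -32, -41] -> [-41, -38, -32, 3, 37] -> [37, 3, -32, -38, -41]
  [5, 36, 3, -43, 37] -> [-5, -36, -3, 43, -37] -> [-37, -36, -5, -3, 43] -> [43, -3, -5, -36, -37]
  [6, 6, 19, 16] -> [-6, -6, -19, -16] -> [-19, -16, -6, -6] -> [-6, -6, -16, -19]
  [28, -36, 50, 28, 9] -> [-28, 36, -50, -28, -9] -> [-50, -28, -28, -9, 36] -> [36, -9, -28, -28, -50]
  [22, 4, 19, 35, 33] -> [-22, -4, -19, -35, -33] -> [-35, -33, -22, -19, -4] -> [-4, -19, -22, -33, -35]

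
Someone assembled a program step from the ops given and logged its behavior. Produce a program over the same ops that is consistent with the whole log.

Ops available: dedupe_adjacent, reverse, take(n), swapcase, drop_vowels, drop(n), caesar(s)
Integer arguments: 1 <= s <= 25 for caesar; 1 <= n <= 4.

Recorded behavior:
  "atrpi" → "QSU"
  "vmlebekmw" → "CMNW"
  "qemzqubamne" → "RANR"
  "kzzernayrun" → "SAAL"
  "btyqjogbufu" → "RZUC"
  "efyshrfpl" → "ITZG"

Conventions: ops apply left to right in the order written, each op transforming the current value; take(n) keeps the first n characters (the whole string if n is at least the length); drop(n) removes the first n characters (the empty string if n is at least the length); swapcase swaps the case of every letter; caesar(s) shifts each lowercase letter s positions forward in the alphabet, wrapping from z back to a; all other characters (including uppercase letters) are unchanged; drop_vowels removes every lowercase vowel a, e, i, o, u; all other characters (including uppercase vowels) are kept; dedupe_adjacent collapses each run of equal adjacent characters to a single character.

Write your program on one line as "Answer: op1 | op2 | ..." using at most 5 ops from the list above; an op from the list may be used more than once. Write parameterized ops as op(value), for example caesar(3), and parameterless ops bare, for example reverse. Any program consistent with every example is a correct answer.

drop_vowels | take(4) | caesar(1) | reverse | swapcase

Check, running the answer program on each example:
  "atrpi" -> "trp" -> "trp" -> "usq" -> "qsu" -> "QSU"
  "vmlebekmw" -> "vmlbkmw" -> "vmlb" -> "wnmc" -> "cmnw" -> "CMNW"
  "qemzqubamne" -> "qmzqbmn" -> "qmzq" -> "rnar" -> "ranr" -> "RANR"
  "kzzernayrun" -> "kzzrnyrn" -> "kzzr" -> "laas" -> "saal" -> "SAAL"
  "btyqjogbufu" -> "btyqjgbf" -> "btyq" -> "cuzr" -> "rzuc" -> "RZUC"
  "efyshrfpl" -> "fyshrfpl" -> "fysh" -> "gzti" -> "itzg" -> "ITZG"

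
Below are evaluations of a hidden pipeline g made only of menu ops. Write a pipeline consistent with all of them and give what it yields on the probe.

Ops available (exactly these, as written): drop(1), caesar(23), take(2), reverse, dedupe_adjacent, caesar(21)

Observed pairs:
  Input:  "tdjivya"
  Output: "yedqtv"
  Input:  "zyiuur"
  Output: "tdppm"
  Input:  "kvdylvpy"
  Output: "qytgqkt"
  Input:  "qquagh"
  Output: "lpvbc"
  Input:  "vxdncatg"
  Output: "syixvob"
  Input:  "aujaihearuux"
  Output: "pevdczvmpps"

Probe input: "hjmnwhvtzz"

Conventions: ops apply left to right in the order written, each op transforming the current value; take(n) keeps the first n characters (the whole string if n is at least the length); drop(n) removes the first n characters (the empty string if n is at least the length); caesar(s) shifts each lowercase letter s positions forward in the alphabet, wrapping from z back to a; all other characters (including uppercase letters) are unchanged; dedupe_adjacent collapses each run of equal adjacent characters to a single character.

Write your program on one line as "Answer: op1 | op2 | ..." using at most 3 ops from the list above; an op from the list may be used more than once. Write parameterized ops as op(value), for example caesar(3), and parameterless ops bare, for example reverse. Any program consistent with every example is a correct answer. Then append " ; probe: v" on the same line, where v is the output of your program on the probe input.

caesar(21) | drop(1) ; probe: "ehircqouu"

Check, running the answer program on each example:
  "tdjivya" -> "oyedqtv" -> "yedqtv"
  "zyiuur" -> "utdppm" -> "tdppm"
  "kvdylvpy" -> "fqytgqkt" -> "qytgqkt"
  "qquagh" -> "llpvbc" -> "lpvbc"
  "vxdncatg" -> "qsyixvob" -> "syixvob"
  "aujaihearuux" -> "vpevdczvmpps" -> "pevdczvmpps"
  probe: "hjmnwhvtzz" -> "cehircqouu" -> "ehircqouu"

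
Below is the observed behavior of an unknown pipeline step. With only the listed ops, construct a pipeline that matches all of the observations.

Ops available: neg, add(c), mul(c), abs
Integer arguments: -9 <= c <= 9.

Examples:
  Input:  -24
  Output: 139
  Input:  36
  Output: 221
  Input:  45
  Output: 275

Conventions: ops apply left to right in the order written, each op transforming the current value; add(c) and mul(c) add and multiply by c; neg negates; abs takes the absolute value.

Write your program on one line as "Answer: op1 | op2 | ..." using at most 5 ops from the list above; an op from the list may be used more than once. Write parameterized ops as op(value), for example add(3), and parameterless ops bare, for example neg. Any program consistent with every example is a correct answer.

neg | mul(-6) | add(5) | abs

Check, running the answer program on each example:
  -24 -> 24 -> -144 -> -139 -> 139
  36 -> -36 -> 216 -> 221 -> 221
  45 -> -45 -> 270 -> 275 -> 275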